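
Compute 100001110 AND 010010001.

AND: 1 only when both bits are 1
  100001110
& 010010001
-----------
  000000000
Decimal: 270 & 145 = 0



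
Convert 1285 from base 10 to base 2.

Using repeated division by 2:
1285 ÷ 2 = 642 remainder 1
642 ÷ 2 = 321 remainder 0
321 ÷ 2 = 160 remainder 1
160 ÷ 2 = 80 remainder 0
80 ÷ 2 = 40 remainder 0
40 ÷ 2 = 20 remainder 0
20 ÷ 2 = 10 remainder 0
10 ÷ 2 = 5 remainder 0
5 ÷ 2 = 2 remainder 1
2 ÷ 2 = 1 remainder 0
1 ÷ 2 = 0 remainder 1
Reading remainders bottom to top: 10100000101



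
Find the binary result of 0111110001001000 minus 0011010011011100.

Method 1 - Direct subtraction (column by column from the right: bit − bit − borrow-in; if negative, add 2 and borrow 1 from the next column):
borrow: 0000111111111000
        0111110001001000
-       0011010011011100
------------------------
        0100011101101100

Method 2 - Add two's complement:
Two's complement of 0011010011011100: invert → 1100101100100011, add 1 → 1100101100100100
  0111110001001000
+ 1100101100100100
------------------
 10100011101101100  (end carry out of the top bit = 1)
Discarding the end carry: 0100011101101100
Decimal check:
  0111110001001000 = 16384 + 8192 + 4096 + 2048 + 1024 + 64 + 8 = 31816
  0011010011011100 = 8192 + 4096 + 1024 + 128 + 64 + 16 + 8 + 4 = 13532
  31816 - 13532 = 18284, and 0100011101101100 = 16384 + 1024 + 512 + 256 + 64 + 32 + 8 + 4 = 18284 ✓



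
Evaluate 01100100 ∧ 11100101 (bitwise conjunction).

AND: 1 only when both bits are 1
  01100100
& 11100101
----------
  01100100
Decimal: 100 & 229 = 100



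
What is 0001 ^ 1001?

XOR: 1 when bits differ
  0001
^ 1001
------
  1000
Decimal: 1 ^ 9 = 8



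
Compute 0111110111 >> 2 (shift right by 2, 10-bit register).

Original: 0111110111 (decimal 503)
Shift right by 2 positions
Drop the 2 low bits; fill with zeros on the left
Result: 0001111101 (decimal 125)
Equivalent: 503 >> 2 = 503 ÷ 2^2 = 125



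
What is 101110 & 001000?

AND: 1 only when both bits are 1
  101110
& 001000
--------
  001000
Decimal: 46 & 8 = 8



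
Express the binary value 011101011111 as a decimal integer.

Sum of powers of 2 for each 1-bit:
2^0 + 2^1 + 2^2 + 2^3 + 2^4 + 2^6 + 2^8 + 2^9 + 2^10
= 1 + 2 + 4 + 8 + 16 + 64 + 256 + 512 + 1024
= 1887



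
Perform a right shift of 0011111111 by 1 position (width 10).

Original: 0011111111 (decimal 255)
Shift right by 1 position
Drop the 1 low bit; fill with zero on the left
Result: 0001111111 (decimal 127)
Equivalent: 255 >> 1 = 255 ÷ 2^1 = 127



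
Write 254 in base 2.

Using repeated division by 2:
254 ÷ 2 = 127 remainder 0
127 ÷ 2 = 63 remainder 1
63 ÷ 2 = 31 remainder 1
31 ÷ 2 = 15 remainder 1
15 ÷ 2 = 7 remainder 1
7 ÷ 2 = 3 remainder 1
3 ÷ 2 = 1 remainder 1
1 ÷ 2 = 0 remainder 1
Reading remainders bottom to top: 11111110



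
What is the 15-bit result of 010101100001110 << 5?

Original: 010101100001110 (decimal 11022)
Shift left by 5 positions
Append 5 zeros on the right and drop the 5 high bits that overflow the 15-bit width
Result: 110000111000000 (decimal 25024)
Equivalent: 11022 << 5 = 11022 × 2^5 = 352704, truncated to 15 bits = 25024



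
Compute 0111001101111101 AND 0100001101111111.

AND: 1 only when both bits are 1
  0111001101111101
& 0100001101111111
------------------
  0100001101111101
Decimal: 29565 & 17279 = 17277



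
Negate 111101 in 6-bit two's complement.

Original (sign bit 1, negative): 111101
Step 1 - Invert all bits: 000010
Step 2 - Add 1: 000011
Verification: 111101 + 000011 = 1000000; discarding the end carry (carry out of the top bit) leaves the 6-bit value 000000, as required for x + (-x)



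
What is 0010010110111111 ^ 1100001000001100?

XOR: 1 when bits differ
  0010010110111111
^ 1100001000001100
------------------
  1110011110110011
Decimal: 9663 ^ 49676 = 59315



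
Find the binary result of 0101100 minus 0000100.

Method 1 - Direct subtraction (column by column from the right: bit − bit − borrow-in; if negative, add 2 and borrow 1 from the next column):
borrow: 0000000
        0101100
-       0000100
---------------
        0101000

Method 2 - Add two's complement:
Two's complement of 0000100: invert → 1111011, add 1 → 1111100
  0101100
+ 1111100
---------
 10101000  (end carry out of the top bit = 1)
Discarding the end carry: 0101000
Decimal check:
  0101100 = 32 + 8 + 4 = 44
  0000100 = 4
  44 - 4 = 40, and 0101000 = 32 + 8 = 40 ✓



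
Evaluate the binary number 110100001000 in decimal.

Sum of powers of 2 for each 1-bit:
2^3 + 2^8 + 2^10 + 2^11
= 8 + 256 + 1024 + 2048
= 3336



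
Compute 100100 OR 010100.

OR: 1 when either bit is 1
  100100
| 010100
--------
  110100
Decimal: 36 | 20 = 52



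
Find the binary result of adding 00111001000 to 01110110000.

Add column by column from the right: bit + bit + carry-in; write the sum mod 2, carry 1 when the sum is 2 or 3.
carry:  11100000000
        00111001000
+       01110110000
-------------------
       010101111000
(the carry out of the leftmost column, 0, becomes the leading bit)
Decimal check:
  00111001000 = 256 + 128 + 64 + 8 = 456
  01110110000 = 512 + 256 + 128 + 32 + 16 = 944
  456 + 944 = 1400, and 010101111000 = 1024 + 256 + 64 + 32 + 16 + 8 = 1400 ✓



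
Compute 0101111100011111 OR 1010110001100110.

OR: 1 when either bit is 1
  0101111100011111
| 1010110001100110
------------------
  1111111101111111
Decimal: 24351 | 44134 = 65407



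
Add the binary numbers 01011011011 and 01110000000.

Add column by column from the right: bit + bit + carry-in; write the sum mod 2, carry 1 when the sum is 2 or 3.
carry:  11100000000
        01011011011
+       01110000000
-------------------
       011001011011
(the carry out of the leftmost column, 0, becomes the leading bit)
Decimal check:
  01011011011 = 512 + 128 + 64 + 16 + 8 + 2 + 1 = 731
  01110000000 = 512 + 256 + 128 = 896
  731 + 896 = 1627, and 011001011011 = 1024 + 512 + 64 + 16 + 8 + 2 + 1 = 1627 ✓



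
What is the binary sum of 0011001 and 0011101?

Add column by column from the right: bit + bit + carry-in; write the sum mod 2, carry 1 when the sum is 2 or 3.
carry:  0110010
        0011001
+       0011101
---------------
       00110110
(the carry out of the leftmost column, 0, becomes the leading bit)
Decimal check:
  0011001 = 16 + 8 + 1 = 25
  0011101 = 16 + 8 + 4 + 1 = 29
  25 + 29 = 54, and 00110110 = 32 + 16 + 4 + 2 = 54 ✓



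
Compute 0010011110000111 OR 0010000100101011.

OR: 1 when either bit is 1
  0010011110000111
| 0010000100101011
------------------
  0010011110101111
Decimal: 10119 | 8491 = 10159



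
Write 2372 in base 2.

Using repeated division by 2:
2372 ÷ 2 = 1186 remainder 0
1186 ÷ 2 = 593 remainder 0
593 ÷ 2 = 296 remainder 1
296 ÷ 2 = 148 remainder 0
148 ÷ 2 = 74 remainder 0
74 ÷ 2 = 37 remainder 0
37 ÷ 2 = 18 remainder 1
18 ÷ 2 = 9 remainder 0
9 ÷ 2 = 4 remainder 1
4 ÷ 2 = 2 remainder 0
2 ÷ 2 = 1 remainder 0
1 ÷ 2 = 0 remainder 1
Reading remainders bottom to top: 100101000100



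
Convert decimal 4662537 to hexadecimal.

Using repeated division by 16 (digits 10–15 are A–F):
4662537 ÷ 16 = 291408 remainder 9
291408 ÷ 16 = 18213 remainder 0
18213 ÷ 16 = 1138 remainder 5
1138 ÷ 16 = 71 remainder 2
71 ÷ 16 = 4 remainder 7
4 ÷ 16 = 0 remainder 4
Reading remainders bottom to top: 472509



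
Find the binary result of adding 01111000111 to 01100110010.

Add column by column from the right: bit + bit + carry-in; write the sum mod 2, carry 1 when the sum is 2 or 3.
carry:  11000001100
        01111000111
+       01100110010
-------------------
       011011111001
(the carry out of the leftmost column, 0, becomes the leading bit)
Decimal check:
  01111000111 = 512 + 256 + 128 + 64 + 4 + 2 + 1 = 967
  01100110010 = 512 + 256 + 32 + 16 + 2 = 818
  967 + 818 = 1785, and 011011111001 = 1024 + 512 + 128 + 64 + 32 + 16 + 8 + 1 = 1785 ✓



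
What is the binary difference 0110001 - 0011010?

Method 1 - Direct subtraction (column by column from the right: bit − bit − borrow-in; if negative, add 2 and borrow 1 from the next column):
borrow: 0111100
        0110001
-       0011010
---------------
        0010111

Method 2 - Add two's complement:
Two's complement of 0011010: invert → 1100101, add 1 → 1100110
  0110001
+ 1100110
---------
 10010111  (end carry out of the top bit = 1)
Discarding the end carry: 0010111
Decimal check:
  0110001 = 32 + 16 + 1 = 49
  0011010 = 16 + 8 + 2 = 26
  49 - 26 = 23, and 0010111 = 16 + 4 + 2 + 1 = 23 ✓



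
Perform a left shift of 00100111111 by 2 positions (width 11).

Original: 00100111111 (decimal 319)
Shift left by 2 positions
Append 2 zeros on the right
Result: 10011111100 (decimal 1276)
Equivalent: 319 << 2 = 319 × 2^2 = 1276



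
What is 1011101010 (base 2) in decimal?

Sum of powers of 2 for each 1-bit:
2^1 + 2^3 + 2^5 + 2^6 + 2^7 + 2^9
= 2 + 8 + 32 + 64 + 128 + 512
= 746



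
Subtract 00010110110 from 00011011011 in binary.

Method 1 - Direct subtraction (column by column from the right: bit − bit − borrow-in; if negative, add 2 and borrow 1 from the next column):
borrow: 00001001000
        00011011011
-       00010110110
-------------------
        00000100101

Method 2 - Add two's complement:
Two's complement of 00010110110: invert → 11101001001, add 1 → 11101001010
  00011011011
+ 11101001010
-------------
 100000100101  (end carry out of the top bit = 1)
Discarding the end carry: 00000100101
Decimal check:
  00011011011 = 128 + 64 + 16 + 8 + 2 + 1 = 219
  00010110110 = 128 + 32 + 16 + 4 + 2 = 182
  219 - 182 = 37, and 00000100101 = 32 + 4 + 1 = 37 ✓



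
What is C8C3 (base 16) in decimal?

Expand by place value (powers of 16):
Digit values: C = 12
C8C3 = 12 × 16^3 + 8 × 16^2 + 12 × 16^1 + 3 × 16^0
= 12 × 4096 + 8 × 256 + 12 × 16 + 3 × 1
= 49152 + 2048 + 192 + 3
= 51395



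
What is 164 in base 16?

Using repeated division by 16 (digits 10–15 are A–F):
164 ÷ 16 = 10 remainder 4
10 ÷ 16 = 0 remainder 10 (A)
Reading remainders bottom to top: A4



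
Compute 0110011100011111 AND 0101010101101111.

AND: 1 only when both bits are 1
  0110011100011111
& 0101010101101111
------------------
  0100010100001111
Decimal: 26399 & 21871 = 17679



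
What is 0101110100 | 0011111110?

OR: 1 when either bit is 1
  0101110100
| 0011111110
------------
  0111111110
Decimal: 372 | 254 = 510



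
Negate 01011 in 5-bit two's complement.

Original: 01011
Step 1 - Invert all bits: 10100
Step 2 - Add 1: 10101
Verification: 01011 + 10101 = 100000; discarding the end carry (carry out of the top bit) leaves the 5-bit value 00000, as required for x + (-x)



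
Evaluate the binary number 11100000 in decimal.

Sum of powers of 2 for each 1-bit:
2^5 + 2^6 + 2^7
= 32 + 64 + 128
= 224



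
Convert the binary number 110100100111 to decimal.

Sum of powers of 2 for each 1-bit:
2^0 + 2^1 + 2^2 + 2^5 + 2^8 + 2^10 + 2^11
= 1 + 2 + 4 + 32 + 256 + 1024 + 2048
= 3367



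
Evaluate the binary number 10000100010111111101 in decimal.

Sum of powers of 2 for each 1-bit:
2^0 + 2^2 + 2^3 + 2^4 + 2^5 + 2^6 + 2^7 + 2^8 + 2^10 + 2^14 + 2^19
= 1 + 4 + 8 + 16 + 32 + 64 + 128 + 256 + 1024 + 16384 + 524288
= 542205



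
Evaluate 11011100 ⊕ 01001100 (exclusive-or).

XOR: 1 when bits differ
  11011100
^ 01001100
----------
  10010000
Decimal: 220 ^ 76 = 144



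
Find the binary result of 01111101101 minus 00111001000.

Method 1 - Direct subtraction (column by column from the right: bit − bit − borrow-in; if negative, add 2 and borrow 1 from the next column):
borrow: 00000000000
        01111101101
-       00111001000
-------------------
        01000100101

Method 2 - Add two's complement:
Two's complement of 00111001000: invert → 11000110111, add 1 → 11000111000
  01111101101
+ 11000111000
-------------
 101000100101  (end carry out of the top bit = 1)
Discarding the end carry: 01000100101
Decimal check:
  01111101101 = 512 + 256 + 128 + 64 + 32 + 8 + 4 + 1 = 1005
  00111001000 = 256 + 128 + 64 + 8 = 456
  1005 - 456 = 549, and 01000100101 = 512 + 32 + 4 + 1 = 549 ✓



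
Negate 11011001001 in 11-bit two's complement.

Original (sign bit 1, negative): 11011001001
Step 1 - Invert all bits: 00100110110
Step 2 - Add 1: 00100110111
Verification: 11011001001 + 00100110111 = 100000000000; discarding the end carry (carry out of the top bit) leaves the 11-bit value 00000000000, as required for x + (-x)



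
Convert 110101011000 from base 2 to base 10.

Sum of powers of 2 for each 1-bit:
2^3 + 2^4 + 2^6 + 2^8 + 2^10 + 2^11
= 8 + 16 + 64 + 256 + 1024 + 2048
= 3416



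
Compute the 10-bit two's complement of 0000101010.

Original: 0000101010
Step 1 - Invert all bits: 1111010101
Step 2 - Add 1: 1111010110
Verification: 0000101010 + 1111010110 = 10000000000; discarding the end carry (carry out of the top bit) leaves the 10-bit value 0000000000, as required for x + (-x)



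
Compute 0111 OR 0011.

OR: 1 when either bit is 1
  0111
| 0011
------
  0111
Decimal: 7 | 3 = 7



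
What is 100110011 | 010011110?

OR: 1 when either bit is 1
  100110011
| 010011110
-----------
  110111111
Decimal: 307 | 158 = 447



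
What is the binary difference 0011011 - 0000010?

Method 1 - Direct subtraction (column by column from the right: bit − bit − borrow-in; if negative, add 2 and borrow 1 from the next column):
borrow: 0000000
        0011011
-       0000010
---------------
        0011001

Method 2 - Add two's complement:
Two's complement of 0000010: invert → 1111101, add 1 → 1111110
  0011011
+ 1111110
---------
 10011001  (end carry out of the top bit = 1)
Discarding the end carry: 0011001
Decimal check:
  0011011 = 16 + 8 + 2 + 1 = 27
  0000010 = 2
  27 - 2 = 25, and 0011001 = 16 + 8 + 1 = 25 ✓



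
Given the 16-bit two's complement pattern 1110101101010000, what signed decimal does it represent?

Binary: 1110101101010000
Sign bit: 1 (negative)
Invert: 0001010010101111
Add 1:  0001010010110000
Magnitude: 0001010010110000 = 4096 + 1024 + 128 + 32 + 16 = 5296
Value: -5296



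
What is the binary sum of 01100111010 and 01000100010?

Add column by column from the right: bit + bit + carry-in; write the sum mod 2, carry 1 when the sum is 2 or 3.
carry:  10001000100
        01100111010
+       01000100010
-------------------
       010101011100
(the carry out of the leftmost column, 0, becomes the leading bit)
Decimal check:
  01100111010 = 512 + 256 + 32 + 16 + 8 + 2 = 826
  01000100010 = 512 + 32 + 2 = 546
  826 + 546 = 1372, and 010101011100 = 1024 + 256 + 64 + 16 + 8 + 4 = 1372 ✓



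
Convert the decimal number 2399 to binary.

Using repeated division by 2:
2399 ÷ 2 = 1199 remainder 1
1199 ÷ 2 = 599 remainder 1
599 ÷ 2 = 299 remainder 1
299 ÷ 2 = 149 remainder 1
149 ÷ 2 = 74 remainder 1
74 ÷ 2 = 37 remainder 0
37 ÷ 2 = 18 remainder 1
18 ÷ 2 = 9 remainder 0
9 ÷ 2 = 4 remainder 1
4 ÷ 2 = 2 remainder 0
2 ÷ 2 = 1 remainder 0
1 ÷ 2 = 0 remainder 1
Reading remainders bottom to top: 100101011111



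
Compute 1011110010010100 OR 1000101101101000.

OR: 1 when either bit is 1
  1011110010010100
| 1000101101101000
------------------
  1011111111111100
Decimal: 48276 | 35688 = 49148



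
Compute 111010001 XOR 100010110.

XOR: 1 when bits differ
  111010001
^ 100010110
-----------
  011000111
Decimal: 465 ^ 278 = 199



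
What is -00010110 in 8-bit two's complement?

Original: 00010110
Step 1 - Invert all bits: 11101001
Step 2 - Add 1: 11101010
Verification: 00010110 + 11101010 = 100000000; discarding the end carry (carry out of the top bit) leaves the 8-bit value 00000000, as required for x + (-x)



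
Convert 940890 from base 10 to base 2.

Using repeated division by 2:
940890 ÷ 2 = 470445 remainder 0
470445 ÷ 2 = 235222 remainder 1
235222 ÷ 2 = 117611 remainder 0
117611 ÷ 2 = 58805 remainder 1
58805 ÷ 2 = 29402 remainder 1
29402 ÷ 2 = 14701 remainder 0
14701 ÷ 2 = 7350 remainder 1
7350 ÷ 2 = 3675 remainder 0
3675 ÷ 2 = 1837 remainder 1
1837 ÷ 2 = 918 remainder 1
918 ÷ 2 = 459 remainder 0
459 ÷ 2 = 229 remainder 1
229 ÷ 2 = 114 remainder 1
114 ÷ 2 = 57 remainder 0
57 ÷ 2 = 28 remainder 1
28 ÷ 2 = 14 remainder 0
14 ÷ 2 = 7 remainder 0
7 ÷ 2 = 3 remainder 1
3 ÷ 2 = 1 remainder 1
1 ÷ 2 = 0 remainder 1
Reading remainders bottom to top: 11100101101101011010



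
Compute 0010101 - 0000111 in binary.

Method 1 - Direct subtraction (column by column from the right: bit − bit − borrow-in; if negative, add 2 and borrow 1 from the next column):
borrow: 0011100
        0010101
-       0000111
---------------
        0001110

Method 2 - Add two's complement:
Two's complement of 0000111: invert → 1111000, add 1 → 1111001
  0010101
+ 1111001
---------
 10001110  (end carry out of the top bit = 1)
Discarding the end carry: 0001110
Decimal check:
  0010101 = 16 + 4 + 1 = 21
  0000111 = 4 + 2 + 1 = 7
  21 - 7 = 14, and 0001110 = 8 + 4 + 2 = 14 ✓



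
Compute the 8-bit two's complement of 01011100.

Original: 01011100
Step 1 - Invert all bits: 10100011
Step 2 - Add 1: 10100100
Verification: 01011100 + 10100100 = 100000000; discarding the end carry (carry out of the top bit) leaves the 8-bit value 00000000, as required for x + (-x)



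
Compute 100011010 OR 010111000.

OR: 1 when either bit is 1
  100011010
| 010111000
-----------
  110111010
Decimal: 282 | 184 = 442



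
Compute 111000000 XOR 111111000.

XOR: 1 when bits differ
  111000000
^ 111111000
-----------
  000111000
Decimal: 448 ^ 504 = 56



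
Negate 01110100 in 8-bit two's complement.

Original: 01110100
Step 1 - Invert all bits: 10001011
Step 2 - Add 1: 10001100
Verification: 01110100 + 10001100 = 100000000; discarding the end carry (carry out of the top bit) leaves the 8-bit value 00000000, as required for x + (-x)



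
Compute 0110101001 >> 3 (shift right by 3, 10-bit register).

Original: 0110101001 (decimal 425)
Shift right by 3 positions
Drop the 3 low bits; fill with zeros on the left
Result: 0000110101 (decimal 53)
Equivalent: 425 >> 3 = 425 ÷ 2^3 = 53



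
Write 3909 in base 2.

Using repeated division by 2:
3909 ÷ 2 = 1954 remainder 1
1954 ÷ 2 = 977 remainder 0
977 ÷ 2 = 488 remainder 1
488 ÷ 2 = 244 remainder 0
244 ÷ 2 = 122 remainder 0
122 ÷ 2 = 61 remainder 0
61 ÷ 2 = 30 remainder 1
30 ÷ 2 = 15 remainder 0
15 ÷ 2 = 7 remainder 1
7 ÷ 2 = 3 remainder 1
3 ÷ 2 = 1 remainder 1
1 ÷ 2 = 0 remainder 1
Reading remainders bottom to top: 111101000101



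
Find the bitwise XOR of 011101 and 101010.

XOR: 1 when bits differ
  011101
^ 101010
--------
  110111
Decimal: 29 ^ 42 = 55



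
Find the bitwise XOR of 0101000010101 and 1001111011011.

XOR: 1 when bits differ
  0101000010101
^ 1001111011011
---------------
  1100111001110
Decimal: 2581 ^ 5083 = 6606



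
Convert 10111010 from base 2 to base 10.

Sum of powers of 2 for each 1-bit:
2^1 + 2^3 + 2^4 + 2^5 + 2^7
= 2 + 8 + 16 + 32 + 128
= 186



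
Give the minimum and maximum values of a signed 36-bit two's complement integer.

For 36-bit two's complement:
Minimum: -2^35 = -34359738368
Maximum: 2^35 - 1 = 34359738367



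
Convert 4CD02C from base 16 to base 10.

Expand by place value (powers of 16):
Digit values: C = 12, D = 13
4CD02C = 4 × 16^5 + 12 × 16^4 + 13 × 16^3 + 0 × 16^2 + 2 × 16^1 + 12 × 16^0
= 4 × 1048576 + 12 × 65536 + 13 × 4096 + 0 × 256 + 2 × 16 + 12 × 1
= 4194304 + 786432 + 53248 + 0 + 32 + 12
= 5034028



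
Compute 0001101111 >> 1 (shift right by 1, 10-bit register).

Original: 0001101111 (decimal 111)
Shift right by 1 position
Drop the 1 low bit; fill with zero on the left
Result: 0000110111 (decimal 55)
Equivalent: 111 >> 1 = 111 ÷ 2^1 = 55



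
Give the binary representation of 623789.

Using repeated division by 2:
623789 ÷ 2 = 311894 remainder 1
311894 ÷ 2 = 155947 remainder 0
155947 ÷ 2 = 77973 remainder 1
77973 ÷ 2 = 38986 remainder 1
38986 ÷ 2 = 19493 remainder 0
19493 ÷ 2 = 9746 remainder 1
9746 ÷ 2 = 4873 remainder 0
4873 ÷ 2 = 2436 remainder 1
2436 ÷ 2 = 1218 remainder 0
1218 ÷ 2 = 609 remainder 0
609 ÷ 2 = 304 remainder 1
304 ÷ 2 = 152 remainder 0
152 ÷ 2 = 76 remainder 0
76 ÷ 2 = 38 remainder 0
38 ÷ 2 = 19 remainder 0
19 ÷ 2 = 9 remainder 1
9 ÷ 2 = 4 remainder 1
4 ÷ 2 = 2 remainder 0
2 ÷ 2 = 1 remainder 0
1 ÷ 2 = 0 remainder 1
Reading remainders bottom to top: 10011000010010101101



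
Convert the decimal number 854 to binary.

Using repeated division by 2:
854 ÷ 2 = 427 remainder 0
427 ÷ 2 = 213 remainder 1
213 ÷ 2 = 106 remainder 1
106 ÷ 2 = 53 remainder 0
53 ÷ 2 = 26 remainder 1
26 ÷ 2 = 13 remainder 0
13 ÷ 2 = 6 remainder 1
6 ÷ 2 = 3 remainder 0
3 ÷ 2 = 1 remainder 1
1 ÷ 2 = 0 remainder 1
Reading remainders bottom to top: 1101010110



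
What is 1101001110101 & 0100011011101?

AND: 1 only when both bits are 1
  1101001110101
& 0100011011101
---------------
  0100001010101
Decimal: 6773 & 2269 = 2133



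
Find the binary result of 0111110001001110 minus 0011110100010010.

Method 1 - Direct subtraction (column by column from the right: bit − bit − borrow-in; if negative, add 2 and borrow 1 from the next column):
borrow: 0111111001100000
        0111110001001110
-       0011110100010010
------------------------
        0011111100111100

Method 2 - Add two's complement:
Two's complement of 0011110100010010: invert → 1100001011101101, add 1 → 1100001011101110
  0111110001001110
+ 1100001011101110
------------------
 10011111100111100  (end carry out of the top bit = 1)
Discarding the end carry: 0011111100111100
Decimal check:
  0111110001001110 = 16384 + 8192 + 4096 + 2048 + 1024 + 64 + 8 + 4 + 2 = 31822
  0011110100010010 = 8192 + 4096 + 2048 + 1024 + 256 + 16 + 2 = 15634
  31822 - 15634 = 16188, and 0011111100111100 = 8192 + 4096 + 2048 + 1024 + 512 + 256 + 32 + 16 + 8 + 4 = 16188 ✓



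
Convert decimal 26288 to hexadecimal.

Using repeated division by 16 (digits 10–15 are A–F):
26288 ÷ 16 = 1643 remainder 0
1643 ÷ 16 = 102 remainder 11 (B)
102 ÷ 16 = 6 remainder 6
6 ÷ 16 = 0 remainder 6
Reading remainders bottom to top: 66B0



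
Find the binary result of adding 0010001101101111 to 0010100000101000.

Add column by column from the right: bit + bit + carry-in; write the sum mod 2, carry 1 when the sum is 2 or 3.
carry:  0100000011010000
        0010001101101111
+       0010100000101000
------------------------
       00100101110010111
(the carry out of the leftmost column, 0, becomes the leading bit)
Decimal check:
  0010001101101111 = 8192 + 512 + 256 + 64 + 32 + 8 + 4 + 2 + 1 = 9071
  0010100000101000 = 8192 + 2048 + 32 + 8 = 10280
  9071 + 10280 = 19351, and 00100101110010111 = 16384 + 2048 + 512 + 256 + 128 + 16 + 4 + 2 + 1 = 19351 ✓



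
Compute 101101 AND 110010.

AND: 1 only when both bits are 1
  101101
& 110010
--------
  100000
Decimal: 45 & 50 = 32



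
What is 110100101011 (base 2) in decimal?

Sum of powers of 2 for each 1-bit:
2^0 + 2^1 + 2^3 + 2^5 + 2^8 + 2^10 + 2^11
= 1 + 2 + 8 + 32 + 256 + 1024 + 2048
= 3371



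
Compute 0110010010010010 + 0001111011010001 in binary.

Add column by column from the right: bit + bit + carry-in; write the sum mod 2, carry 1 when the sum is 2 or 3.
carry:  1111100100100000
        0110010010010010
+       0001111011010001
------------------------
       01000001101100011
(the carry out of the leftmost column, 0, becomes the leading bit)
Decimal check:
  0110010010010010 = 16384 + 8192 + 1024 + 128 + 16 + 2 = 25746
  0001111011010001 = 4096 + 2048 + 1024 + 512 + 128 + 64 + 16 + 1 = 7889
  25746 + 7889 = 33635, and 01000001101100011 = 32768 + 512 + 256 + 64 + 32 + 2 + 1 = 33635 ✓



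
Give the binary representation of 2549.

Using repeated division by 2:
2549 ÷ 2 = 1274 remainder 1
1274 ÷ 2 = 637 remainder 0
637 ÷ 2 = 318 remainder 1
318 ÷ 2 = 159 remainder 0
159 ÷ 2 = 79 remainder 1
79 ÷ 2 = 39 remainder 1
39 ÷ 2 = 19 remainder 1
19 ÷ 2 = 9 remainder 1
9 ÷ 2 = 4 remainder 1
4 ÷ 2 = 2 remainder 0
2 ÷ 2 = 1 remainder 0
1 ÷ 2 = 0 remainder 1
Reading remainders bottom to top: 100111110101



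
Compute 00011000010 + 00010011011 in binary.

Add column by column from the right: bit + bit + carry-in; write the sum mod 2, carry 1 when the sum is 2 or 3.
carry:  00100000100
        00011000010
+       00010011011
-------------------
       000101011101
(the carry out of the leftmost column, 0, becomes the leading bit)
Decimal check:
  00011000010 = 128 + 64 + 2 = 194
  00010011011 = 128 + 16 + 8 + 2 + 1 = 155
  194 + 155 = 349, and 000101011101 = 256 + 64 + 16 + 8 + 4 + 1 = 349 ✓



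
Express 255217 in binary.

Using repeated division by 2:
255217 ÷ 2 = 127608 remainder 1
127608 ÷ 2 = 63804 remainder 0
63804 ÷ 2 = 31902 remainder 0
31902 ÷ 2 = 15951 remainder 0
15951 ÷ 2 = 7975 remainder 1
7975 ÷ 2 = 3987 remainder 1
3987 ÷ 2 = 1993 remainder 1
1993 ÷ 2 = 996 remainder 1
996 ÷ 2 = 498 remainder 0
498 ÷ 2 = 249 remainder 0
249 ÷ 2 = 124 remainder 1
124 ÷ 2 = 62 remainder 0
62 ÷ 2 = 31 remainder 0
31 ÷ 2 = 15 remainder 1
15 ÷ 2 = 7 remainder 1
7 ÷ 2 = 3 remainder 1
3 ÷ 2 = 1 remainder 1
1 ÷ 2 = 0 remainder 1
Reading remainders bottom to top: 111110010011110001



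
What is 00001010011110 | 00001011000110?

OR: 1 when either bit is 1
  00001010011110
| 00001011000110
----------------
  00001011011110
Decimal: 670 | 710 = 734



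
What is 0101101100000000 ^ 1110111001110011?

XOR: 1 when bits differ
  0101101100000000
^ 1110111001110011
------------------
  1011010101110011
Decimal: 23296 ^ 61043 = 46451



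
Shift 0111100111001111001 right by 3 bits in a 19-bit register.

Original: 0111100111001111001 (decimal 249465)
Shift right by 3 positions
Drop the 3 low bits; fill with zeros on the left
Result: 0000111100111001111 (decimal 31183)
Equivalent: 249465 >> 3 = 249465 ÷ 2^3 = 31183



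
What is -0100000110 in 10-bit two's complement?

Original: 0100000110
Step 1 - Invert all bits: 1011111001
Step 2 - Add 1: 1011111010
Verification: 0100000110 + 1011111010 = 10000000000; discarding the end carry (carry out of the top bit) leaves the 10-bit value 0000000000, as required for x + (-x)



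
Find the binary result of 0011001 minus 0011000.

Method 1 - Direct subtraction (column by column from the right: bit − bit − borrow-in; if negative, add 2 and borrow 1 from the next column):
borrow: 0000000
        0011001
-       0011000
---------------
        0000001

Method 2 - Add two's complement:
Two's complement of 0011000: invert → 1100111, add 1 → 1101000
  0011001
+ 1101000
---------
 10000001  (end carry out of the top bit = 1)
Discarding the end carry: 0000001
Decimal check:
  0011001 = 16 + 8 + 1 = 25
  0011000 = 16 + 8 = 24
  25 - 24 = 1, and 0000001 = 1 ✓



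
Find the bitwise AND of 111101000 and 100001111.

AND: 1 only when both bits are 1
  111101000
& 100001111
-----------
  100001000
Decimal: 488 & 271 = 264



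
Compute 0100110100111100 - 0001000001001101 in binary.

Method 1 - Direct subtraction (column by column from the right: bit − bit − borrow-in; if negative, add 2 and borrow 1 from the next column):
borrow: 0110000110011110
        0100110100111100
-       0001000001001101
------------------------
        0011110011101111

Method 2 - Add two's complement:
Two's complement of 0001000001001101: invert → 1110111110110010, add 1 → 1110111110110011
  0100110100111100
+ 1110111110110011
------------------
 10011110011101111  (end carry out of the top bit = 1)
Discarding the end carry: 0011110011101111
Decimal check:
  0100110100111100 = 16384 + 2048 + 1024 + 256 + 32 + 16 + 8 + 4 = 19772
  0001000001001101 = 4096 + 64 + 8 + 4 + 1 = 4173
  19772 - 4173 = 15599, and 0011110011101111 = 8192 + 4096 + 2048 + 1024 + 128 + 64 + 32 + 8 + 4 + 2 + 1 = 15599 ✓



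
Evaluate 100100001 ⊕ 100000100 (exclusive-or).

XOR: 1 when bits differ
  100100001
^ 100000100
-----------
  000100101
Decimal: 289 ^ 260 = 37



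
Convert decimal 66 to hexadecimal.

Using repeated division by 16 (digits 10–15 are A–F):
66 ÷ 16 = 4 remainder 2
4 ÷ 16 = 0 remainder 4
Reading remainders bottom to top: 42



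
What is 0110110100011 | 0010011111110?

OR: 1 when either bit is 1
  0110110100011
| 0010011111110
---------------
  0110111111111
Decimal: 3491 | 1278 = 3583



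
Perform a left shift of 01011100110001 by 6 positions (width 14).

Original: 01011100110001 (decimal 5937)
Shift left by 6 positions
Append 6 zeros on the right and drop the 6 high bits that overflow the 14-bit width
Result: 00110001000000 (decimal 3136)
Equivalent: 5937 << 6 = 5937 × 2^6 = 379968, truncated to 14 bits = 3136



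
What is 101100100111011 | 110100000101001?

OR: 1 when either bit is 1
  101100100111011
| 110100000101001
-----------------
  111100100111011
Decimal: 22843 | 26665 = 31035



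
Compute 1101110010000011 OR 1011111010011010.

OR: 1 when either bit is 1
  1101110010000011
| 1011111010011010
------------------
  1111111010011011
Decimal: 56451 | 48794 = 65179



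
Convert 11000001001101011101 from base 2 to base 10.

Sum of powers of 2 for each 1-bit:
2^0 + 2^2 + 2^3 + 2^4 + 2^6 + 2^8 + 2^9 + 2^12 + 2^18 + 2^19
= 1 + 4 + 8 + 16 + 64 + 256 + 512 + 4096 + 262144 + 524288
= 791389



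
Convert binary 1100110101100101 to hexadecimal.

Group into 4-bit nibbles from right:
  1100 = C
  1101 = D
  0110 = 6
  0101 = 5
Result: CD65



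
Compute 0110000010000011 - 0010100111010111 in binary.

Method 1 - Direct subtraction (column by column from the right: bit − bit − borrow-in; if negative, add 2 and borrow 1 from the next column):
borrow: 0111111111111000
        0110000010000011
-       0010100111010111
------------------------
        0011011010101100

Method 2 - Add two's complement:
Two's complement of 0010100111010111: invert → 1101011000101000, add 1 → 1101011000101001
  0110000010000011
+ 1101011000101001
------------------
 10011011010101100  (end carry out of the top bit = 1)
Discarding the end carry: 0011011010101100
Decimal check:
  0110000010000011 = 16384 + 8192 + 128 + 2 + 1 = 24707
  0010100111010111 = 8192 + 2048 + 256 + 128 + 64 + 16 + 4 + 2 + 1 = 10711
  24707 - 10711 = 13996, and 0011011010101100 = 8192 + 4096 + 1024 + 512 + 128 + 32 + 8 + 4 = 13996 ✓



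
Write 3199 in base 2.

Using repeated division by 2:
3199 ÷ 2 = 1599 remainder 1
1599 ÷ 2 = 799 remainder 1
799 ÷ 2 = 399 remainder 1
399 ÷ 2 = 199 remainder 1
199 ÷ 2 = 99 remainder 1
99 ÷ 2 = 49 remainder 1
49 ÷ 2 = 24 remainder 1
24 ÷ 2 = 12 remainder 0
12 ÷ 2 = 6 remainder 0
6 ÷ 2 = 3 remainder 0
3 ÷ 2 = 1 remainder 1
1 ÷ 2 = 0 remainder 1
Reading remainders bottom to top: 110001111111



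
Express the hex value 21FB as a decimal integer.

Expand by place value (powers of 16):
Digit values: F = 15, B = 11
21FB = 2 × 16^3 + 1 × 16^2 + 15 × 16^1 + 11 × 16^0
= 2 × 4096 + 1 × 256 + 15 × 16 + 11 × 1
= 8192 + 256 + 240 + 11
= 8699



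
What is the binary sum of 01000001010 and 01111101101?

Add column by column from the right: bit + bit + carry-in; write the sum mod 2, carry 1 when the sum is 2 or 3.
carry:  10000010000
        01000001010
+       01111101101
-------------------
       010111110111
(the carry out of the leftmost column, 0, becomes the leading bit)
Decimal check:
  01000001010 = 512 + 8 + 2 = 522
  01111101101 = 512 + 256 + 128 + 64 + 32 + 8 + 4 + 1 = 1005
  522 + 1005 = 1527, and 010111110111 = 1024 + 256 + 128 + 64 + 32 + 16 + 4 + 2 + 1 = 1527 ✓



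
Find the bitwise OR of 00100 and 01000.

OR: 1 when either bit is 1
  00100
| 01000
-------
  01100
Decimal: 4 | 8 = 12



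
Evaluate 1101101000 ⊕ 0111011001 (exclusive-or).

XOR: 1 when bits differ
  1101101000
^ 0111011001
------------
  1010110001
Decimal: 872 ^ 473 = 689



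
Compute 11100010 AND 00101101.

AND: 1 only when both bits are 1
  11100010
& 00101101
----------
  00100000
Decimal: 226 & 45 = 32



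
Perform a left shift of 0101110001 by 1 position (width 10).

Original: 0101110001 (decimal 369)
Shift left by 1 position
Append 1 zero on the right
Result: 1011100010 (decimal 738)
Equivalent: 369 << 1 = 369 × 2^1 = 738



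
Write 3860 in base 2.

Using repeated division by 2:
3860 ÷ 2 = 1930 remainder 0
1930 ÷ 2 = 965 remainder 0
965 ÷ 2 = 482 remainder 1
482 ÷ 2 = 241 remainder 0
241 ÷ 2 = 120 remainder 1
120 ÷ 2 = 60 remainder 0
60 ÷ 2 = 30 remainder 0
30 ÷ 2 = 15 remainder 0
15 ÷ 2 = 7 remainder 1
7 ÷ 2 = 3 remainder 1
3 ÷ 2 = 1 remainder 1
1 ÷ 2 = 0 remainder 1
Reading remainders bottom to top: 111100010100



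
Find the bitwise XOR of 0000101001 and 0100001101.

XOR: 1 when bits differ
  0000101001
^ 0100001101
------------
  0100100100
Decimal: 41 ^ 269 = 292



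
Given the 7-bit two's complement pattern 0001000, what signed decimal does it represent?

Binary: 0001000
Sign bit: 0 (non-negative)
Read directly as an unsigned value:
0001000 = 8
Value: 8



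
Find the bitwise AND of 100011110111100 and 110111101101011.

AND: 1 only when both bits are 1
  100011110111100
& 110111101101011
-----------------
  100011100101000
Decimal: 18364 & 28523 = 18216



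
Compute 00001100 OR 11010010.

OR: 1 when either bit is 1
  00001100
| 11010010
----------
  11011110
Decimal: 12 | 210 = 222



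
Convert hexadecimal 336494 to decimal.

Expand by place value (powers of 16):
336494 = 3 × 16^5 + 3 × 16^4 + 6 × 16^3 + 4 × 16^2 + 9 × 16^1 + 4 × 16^0
= 3 × 1048576 + 3 × 65536 + 6 × 4096 + 4 × 256 + 9 × 16 + 4 × 1
= 3145728 + 196608 + 24576 + 1024 + 144 + 4
= 3368084



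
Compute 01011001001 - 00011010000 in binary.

Method 1 - Direct subtraction (column by column from the right: bit − bit − borrow-in; if negative, add 2 and borrow 1 from the next column):
borrow: 01111100000
        01011001001
-       00011010000
-------------------
        00111111001

Method 2 - Add two's complement:
Two's complement of 00011010000: invert → 11100101111, add 1 → 11100110000
  01011001001
+ 11100110000
-------------
 100111111001  (end carry out of the top bit = 1)
Discarding the end carry: 00111111001
Decimal check:
  01011001001 = 512 + 128 + 64 + 8 + 1 = 713
  00011010000 = 128 + 64 + 16 = 208
  713 - 208 = 505, and 00111111001 = 256 + 128 + 64 + 32 + 16 + 8 + 1 = 505 ✓



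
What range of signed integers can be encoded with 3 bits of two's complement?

For 3-bit two's complement:
Minimum: -2^2 = -4
Maximum: 2^2 - 1 = 3



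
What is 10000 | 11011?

OR: 1 when either bit is 1
  10000
| 11011
-------
  11011
Decimal: 16 | 27 = 27



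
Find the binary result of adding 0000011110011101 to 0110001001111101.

Add column by column from the right: bit + bit + carry-in; write the sum mod 2, carry 1 when the sum is 2 or 3.
carry:  0000111111111010
        0000011110011101
+       0110001001111101
------------------------
       00110101000011010
(the carry out of the leftmost column, 0, becomes the leading bit)
Decimal check:
  0000011110011101 = 1024 + 512 + 256 + 128 + 16 + 8 + 4 + 1 = 1949
  0110001001111101 = 16384 + 8192 + 512 + 64 + 32 + 16 + 8 + 4 + 1 = 25213
  1949 + 25213 = 27162, and 00110101000011010 = 16384 + 8192 + 2048 + 512 + 16 + 8 + 2 = 27162 ✓



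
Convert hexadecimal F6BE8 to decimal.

Expand by place value (powers of 16):
Digit values: F = 15, B = 11, E = 14
F6BE8 = 15 × 16^4 + 6 × 16^3 + 11 × 16^2 + 14 × 16^1 + 8 × 16^0
= 15 × 65536 + 6 × 4096 + 11 × 256 + 14 × 16 + 8 × 1
= 983040 + 24576 + 2816 + 224 + 8
= 1010664



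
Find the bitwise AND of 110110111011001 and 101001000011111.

AND: 1 only when both bits are 1
  110110111011001
& 101001000011111
-----------------
  100000000011001
Decimal: 28121 & 21023 = 16409



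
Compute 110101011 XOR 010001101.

XOR: 1 when bits differ
  110101011
^ 010001101
-----------
  100100110
Decimal: 427 ^ 141 = 294



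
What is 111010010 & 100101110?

AND: 1 only when both bits are 1
  111010010
& 100101110
-----------
  100000010
Decimal: 466 & 302 = 258



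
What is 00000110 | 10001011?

OR: 1 when either bit is 1
  00000110
| 10001011
----------
  10001111
Decimal: 6 | 139 = 143



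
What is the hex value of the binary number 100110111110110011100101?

Group into 4-bit nibbles from right:
  1001 = 9
  1011 = B
  1110 = E
  1100 = C
  1110 = E
  0101 = 5
Result: 9BECE5



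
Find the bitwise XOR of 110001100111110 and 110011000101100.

XOR: 1 when bits differ
  110001100111110
^ 110011000101100
-----------------
  000010100010010
Decimal: 25406 ^ 26156 = 1298



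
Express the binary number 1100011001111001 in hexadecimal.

Group into 4-bit nibbles from right:
  1100 = C
  0110 = 6
  0111 = 7
  1001 = 9
Result: C679



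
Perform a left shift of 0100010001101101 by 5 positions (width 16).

Original: 0100010001101101 (decimal 17517)
Shift left by 5 positions
Append 5 zeros on the right and drop the 5 high bits that overflow the 16-bit width
Result: 1000110110100000 (decimal 36256)
Equivalent: 17517 << 5 = 17517 × 2^5 = 560544, truncated to 16 bits = 36256



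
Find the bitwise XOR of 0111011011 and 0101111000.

XOR: 1 when bits differ
  0111011011
^ 0101111000
------------
  0010100011
Decimal: 475 ^ 376 = 163



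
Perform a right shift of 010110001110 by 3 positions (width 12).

Original: 010110001110 (decimal 1422)
Shift right by 3 positions
Drop the 3 low bits; fill with zeros on the left
Result: 000010110001 (decimal 177)
Equivalent: 1422 >> 3 = 1422 ÷ 2^3 = 177



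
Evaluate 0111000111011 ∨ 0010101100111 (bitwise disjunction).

OR: 1 when either bit is 1
  0111000111011
| 0010101100111
---------------
  0111101111111
Decimal: 3643 | 1383 = 3967



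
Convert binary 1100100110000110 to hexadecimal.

Group into 4-bit nibbles from right:
  1100 = C
  1001 = 9
  1000 = 8
  0110 = 6
Result: C986



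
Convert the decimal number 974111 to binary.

Using repeated division by 2:
974111 ÷ 2 = 487055 remainder 1
487055 ÷ 2 = 243527 remainder 1
243527 ÷ 2 = 121763 remainder 1
121763 ÷ 2 = 60881 remainder 1
60881 ÷ 2 = 30440 remainder 1
30440 ÷ 2 = 15220 remainder 0
15220 ÷ 2 = 7610 remainder 0
7610 ÷ 2 = 3805 remainder 0
3805 ÷ 2 = 1902 remainder 1
1902 ÷ 2 = 951 remainder 0
951 ÷ 2 = 475 remainder 1
475 ÷ 2 = 237 remainder 1
237 ÷ 2 = 118 remainder 1
118 ÷ 2 = 59 remainder 0
59 ÷ 2 = 29 remainder 1
29 ÷ 2 = 14 remainder 1
14 ÷ 2 = 7 remainder 0
7 ÷ 2 = 3 remainder 1
3 ÷ 2 = 1 remainder 1
1 ÷ 2 = 0 remainder 1
Reading remainders bottom to top: 11101101110100011111



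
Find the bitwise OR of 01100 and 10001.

OR: 1 when either bit is 1
  01100
| 10001
-------
  11101
Decimal: 12 | 17 = 29



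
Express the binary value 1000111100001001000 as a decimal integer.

Sum of powers of 2 for each 1-bit:
2^3 + 2^6 + 2^11 + 2^12 + 2^13 + 2^14 + 2^18
= 8 + 64 + 2048 + 4096 + 8192 + 16384 + 262144
= 292936



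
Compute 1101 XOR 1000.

XOR: 1 when bits differ
  1101
^ 1000
------
  0101
Decimal: 13 ^ 8 = 5



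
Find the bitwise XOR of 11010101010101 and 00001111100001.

XOR: 1 when bits differ
  11010101010101
^ 00001111100001
----------------
  11011010110100
Decimal: 13653 ^ 993 = 14004



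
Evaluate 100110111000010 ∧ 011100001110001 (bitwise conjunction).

AND: 1 only when both bits are 1
  100110111000010
& 011100001110001
-----------------
  000100001000000
Decimal: 19906 & 14449 = 2112



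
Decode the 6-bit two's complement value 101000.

Binary: 101000
Sign bit: 1 (negative)
Invert: 010111
Add 1:  011000
Magnitude: 011000 = 16 + 8 = 24
Value: -24



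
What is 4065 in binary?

Using repeated division by 2:
4065 ÷ 2 = 2032 remainder 1
2032 ÷ 2 = 1016 remainder 0
1016 ÷ 2 = 508 remainder 0
508 ÷ 2 = 254 remainder 0
254 ÷ 2 = 127 remainder 0
127 ÷ 2 = 63 remainder 1
63 ÷ 2 = 31 remainder 1
31 ÷ 2 = 15 remainder 1
15 ÷ 2 = 7 remainder 1
7 ÷ 2 = 3 remainder 1
3 ÷ 2 = 1 remainder 1
1 ÷ 2 = 0 remainder 1
Reading remainders bottom to top: 111111100001

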